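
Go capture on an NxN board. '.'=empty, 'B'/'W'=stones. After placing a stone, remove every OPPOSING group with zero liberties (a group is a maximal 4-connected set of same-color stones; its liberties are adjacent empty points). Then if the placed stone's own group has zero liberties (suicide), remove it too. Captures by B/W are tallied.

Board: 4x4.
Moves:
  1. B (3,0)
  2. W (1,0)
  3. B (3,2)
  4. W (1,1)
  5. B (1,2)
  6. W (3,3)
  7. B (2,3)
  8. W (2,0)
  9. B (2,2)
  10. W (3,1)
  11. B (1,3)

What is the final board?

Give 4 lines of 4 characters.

Answer: ....
WWBB
W.BB
.WB.

Derivation:
Move 1: B@(3,0) -> caps B=0 W=0
Move 2: W@(1,0) -> caps B=0 W=0
Move 3: B@(3,2) -> caps B=0 W=0
Move 4: W@(1,1) -> caps B=0 W=0
Move 5: B@(1,2) -> caps B=0 W=0
Move 6: W@(3,3) -> caps B=0 W=0
Move 7: B@(2,3) -> caps B=1 W=0
Move 8: W@(2,0) -> caps B=1 W=0
Move 9: B@(2,2) -> caps B=1 W=0
Move 10: W@(3,1) -> caps B=1 W=1
Move 11: B@(1,3) -> caps B=1 W=1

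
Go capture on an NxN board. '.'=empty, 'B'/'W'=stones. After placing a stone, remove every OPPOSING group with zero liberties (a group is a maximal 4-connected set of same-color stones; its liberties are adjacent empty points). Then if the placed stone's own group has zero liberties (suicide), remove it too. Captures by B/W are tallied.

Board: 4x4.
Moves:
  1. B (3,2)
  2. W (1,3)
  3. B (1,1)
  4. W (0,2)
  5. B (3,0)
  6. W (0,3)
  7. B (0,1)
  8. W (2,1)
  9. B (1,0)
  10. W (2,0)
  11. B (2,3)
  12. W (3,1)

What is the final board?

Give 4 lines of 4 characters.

Move 1: B@(3,2) -> caps B=0 W=0
Move 2: W@(1,3) -> caps B=0 W=0
Move 3: B@(1,1) -> caps B=0 W=0
Move 4: W@(0,2) -> caps B=0 W=0
Move 5: B@(3,0) -> caps B=0 W=0
Move 6: W@(0,3) -> caps B=0 W=0
Move 7: B@(0,1) -> caps B=0 W=0
Move 8: W@(2,1) -> caps B=0 W=0
Move 9: B@(1,0) -> caps B=0 W=0
Move 10: W@(2,0) -> caps B=0 W=0
Move 11: B@(2,3) -> caps B=0 W=0
Move 12: W@(3,1) -> caps B=0 W=1

Answer: .BWW
BB.W
WW.B
.WB.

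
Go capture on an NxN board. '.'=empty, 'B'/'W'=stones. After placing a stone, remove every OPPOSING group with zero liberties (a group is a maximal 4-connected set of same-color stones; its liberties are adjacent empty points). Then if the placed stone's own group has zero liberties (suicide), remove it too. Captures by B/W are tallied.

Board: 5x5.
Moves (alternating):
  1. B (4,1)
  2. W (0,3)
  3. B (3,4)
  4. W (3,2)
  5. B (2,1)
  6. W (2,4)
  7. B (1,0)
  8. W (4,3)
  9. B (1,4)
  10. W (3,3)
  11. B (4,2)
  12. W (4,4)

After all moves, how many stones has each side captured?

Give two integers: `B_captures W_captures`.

Move 1: B@(4,1) -> caps B=0 W=0
Move 2: W@(0,3) -> caps B=0 W=0
Move 3: B@(3,4) -> caps B=0 W=0
Move 4: W@(3,2) -> caps B=0 W=0
Move 5: B@(2,1) -> caps B=0 W=0
Move 6: W@(2,4) -> caps B=0 W=0
Move 7: B@(1,0) -> caps B=0 W=0
Move 8: W@(4,3) -> caps B=0 W=0
Move 9: B@(1,4) -> caps B=0 W=0
Move 10: W@(3,3) -> caps B=0 W=0
Move 11: B@(4,2) -> caps B=0 W=0
Move 12: W@(4,4) -> caps B=0 W=1

Answer: 0 1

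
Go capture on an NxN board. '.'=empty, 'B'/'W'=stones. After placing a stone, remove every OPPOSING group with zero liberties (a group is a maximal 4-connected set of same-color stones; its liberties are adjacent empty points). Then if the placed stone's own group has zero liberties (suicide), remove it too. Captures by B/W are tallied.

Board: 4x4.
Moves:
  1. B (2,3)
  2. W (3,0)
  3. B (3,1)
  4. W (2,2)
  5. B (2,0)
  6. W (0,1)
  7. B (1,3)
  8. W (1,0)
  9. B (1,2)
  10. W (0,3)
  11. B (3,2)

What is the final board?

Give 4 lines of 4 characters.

Answer: .W.W
W.BB
B.WB
.BB.

Derivation:
Move 1: B@(2,3) -> caps B=0 W=0
Move 2: W@(3,0) -> caps B=0 W=0
Move 3: B@(3,1) -> caps B=0 W=0
Move 4: W@(2,2) -> caps B=0 W=0
Move 5: B@(2,0) -> caps B=1 W=0
Move 6: W@(0,1) -> caps B=1 W=0
Move 7: B@(1,3) -> caps B=1 W=0
Move 8: W@(1,0) -> caps B=1 W=0
Move 9: B@(1,2) -> caps B=1 W=0
Move 10: W@(0,3) -> caps B=1 W=0
Move 11: B@(3,2) -> caps B=1 W=0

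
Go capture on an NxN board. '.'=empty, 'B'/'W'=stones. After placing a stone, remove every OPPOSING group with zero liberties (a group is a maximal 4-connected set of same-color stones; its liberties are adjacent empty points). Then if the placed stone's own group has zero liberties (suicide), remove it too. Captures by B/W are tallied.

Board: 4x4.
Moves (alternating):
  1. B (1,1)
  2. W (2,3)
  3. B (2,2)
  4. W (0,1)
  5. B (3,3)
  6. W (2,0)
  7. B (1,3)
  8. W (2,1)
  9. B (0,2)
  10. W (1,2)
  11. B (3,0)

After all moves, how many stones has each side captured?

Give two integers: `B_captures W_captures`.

Answer: 1 0

Derivation:
Move 1: B@(1,1) -> caps B=0 W=0
Move 2: W@(2,3) -> caps B=0 W=0
Move 3: B@(2,2) -> caps B=0 W=0
Move 4: W@(0,1) -> caps B=0 W=0
Move 5: B@(3,3) -> caps B=0 W=0
Move 6: W@(2,0) -> caps B=0 W=0
Move 7: B@(1,3) -> caps B=1 W=0
Move 8: W@(2,1) -> caps B=1 W=0
Move 9: B@(0,2) -> caps B=1 W=0
Move 10: W@(1,2) -> caps B=1 W=0
Move 11: B@(3,0) -> caps B=1 W=0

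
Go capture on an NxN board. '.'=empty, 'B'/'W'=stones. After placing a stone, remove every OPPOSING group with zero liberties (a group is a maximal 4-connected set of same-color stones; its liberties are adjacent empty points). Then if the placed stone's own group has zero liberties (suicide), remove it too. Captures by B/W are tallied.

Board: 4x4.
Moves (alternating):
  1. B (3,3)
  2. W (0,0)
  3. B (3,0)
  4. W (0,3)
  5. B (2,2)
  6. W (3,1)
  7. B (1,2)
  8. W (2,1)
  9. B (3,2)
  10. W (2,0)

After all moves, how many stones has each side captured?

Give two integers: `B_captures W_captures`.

Move 1: B@(3,3) -> caps B=0 W=0
Move 2: W@(0,0) -> caps B=0 W=0
Move 3: B@(3,0) -> caps B=0 W=0
Move 4: W@(0,3) -> caps B=0 W=0
Move 5: B@(2,2) -> caps B=0 W=0
Move 6: W@(3,1) -> caps B=0 W=0
Move 7: B@(1,2) -> caps B=0 W=0
Move 8: W@(2,1) -> caps B=0 W=0
Move 9: B@(3,2) -> caps B=0 W=0
Move 10: W@(2,0) -> caps B=0 W=1

Answer: 0 1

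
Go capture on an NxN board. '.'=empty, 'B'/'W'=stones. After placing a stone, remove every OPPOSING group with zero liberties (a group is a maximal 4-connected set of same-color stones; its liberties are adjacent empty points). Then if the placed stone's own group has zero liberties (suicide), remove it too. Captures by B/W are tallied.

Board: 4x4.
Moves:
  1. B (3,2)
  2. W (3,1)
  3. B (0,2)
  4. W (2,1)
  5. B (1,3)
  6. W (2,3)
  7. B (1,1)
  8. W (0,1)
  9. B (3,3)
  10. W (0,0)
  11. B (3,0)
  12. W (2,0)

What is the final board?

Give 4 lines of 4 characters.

Answer: WWB.
.B.B
WW.W
.WBB

Derivation:
Move 1: B@(3,2) -> caps B=0 W=0
Move 2: W@(3,1) -> caps B=0 W=0
Move 3: B@(0,2) -> caps B=0 W=0
Move 4: W@(2,1) -> caps B=0 W=0
Move 5: B@(1,3) -> caps B=0 W=0
Move 6: W@(2,3) -> caps B=0 W=0
Move 7: B@(1,1) -> caps B=0 W=0
Move 8: W@(0,1) -> caps B=0 W=0
Move 9: B@(3,3) -> caps B=0 W=0
Move 10: W@(0,0) -> caps B=0 W=0
Move 11: B@(3,0) -> caps B=0 W=0
Move 12: W@(2,0) -> caps B=0 W=1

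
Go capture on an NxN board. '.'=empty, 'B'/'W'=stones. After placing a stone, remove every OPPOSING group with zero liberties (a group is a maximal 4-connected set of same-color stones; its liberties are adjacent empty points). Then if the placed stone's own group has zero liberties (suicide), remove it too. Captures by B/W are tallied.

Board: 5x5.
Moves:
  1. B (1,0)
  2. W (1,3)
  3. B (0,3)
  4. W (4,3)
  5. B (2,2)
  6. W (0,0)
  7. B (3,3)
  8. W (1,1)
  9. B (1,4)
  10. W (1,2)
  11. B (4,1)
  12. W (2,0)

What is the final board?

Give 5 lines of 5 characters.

Move 1: B@(1,0) -> caps B=0 W=0
Move 2: W@(1,3) -> caps B=0 W=0
Move 3: B@(0,3) -> caps B=0 W=0
Move 4: W@(4,3) -> caps B=0 W=0
Move 5: B@(2,2) -> caps B=0 W=0
Move 6: W@(0,0) -> caps B=0 W=0
Move 7: B@(3,3) -> caps B=0 W=0
Move 8: W@(1,1) -> caps B=0 W=0
Move 9: B@(1,4) -> caps B=0 W=0
Move 10: W@(1,2) -> caps B=0 W=0
Move 11: B@(4,1) -> caps B=0 W=0
Move 12: W@(2,0) -> caps B=0 W=1

Answer: W..B.
.WWWB
W.B..
...B.
.B.W.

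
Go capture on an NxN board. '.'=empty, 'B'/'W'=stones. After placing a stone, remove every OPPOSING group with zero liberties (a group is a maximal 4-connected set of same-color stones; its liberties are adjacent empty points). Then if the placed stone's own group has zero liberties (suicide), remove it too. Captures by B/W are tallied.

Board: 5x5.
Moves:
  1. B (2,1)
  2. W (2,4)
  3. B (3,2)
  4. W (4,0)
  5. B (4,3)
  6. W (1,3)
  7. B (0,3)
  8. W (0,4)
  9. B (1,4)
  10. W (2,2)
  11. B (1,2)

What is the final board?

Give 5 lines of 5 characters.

Answer: ...B.
..BWB
.BW.W
..B..
W..B.

Derivation:
Move 1: B@(2,1) -> caps B=0 W=0
Move 2: W@(2,4) -> caps B=0 W=0
Move 3: B@(3,2) -> caps B=0 W=0
Move 4: W@(4,0) -> caps B=0 W=0
Move 5: B@(4,3) -> caps B=0 W=0
Move 6: W@(1,3) -> caps B=0 W=0
Move 7: B@(0,3) -> caps B=0 W=0
Move 8: W@(0,4) -> caps B=0 W=0
Move 9: B@(1,4) -> caps B=1 W=0
Move 10: W@(2,2) -> caps B=1 W=0
Move 11: B@(1,2) -> caps B=1 W=0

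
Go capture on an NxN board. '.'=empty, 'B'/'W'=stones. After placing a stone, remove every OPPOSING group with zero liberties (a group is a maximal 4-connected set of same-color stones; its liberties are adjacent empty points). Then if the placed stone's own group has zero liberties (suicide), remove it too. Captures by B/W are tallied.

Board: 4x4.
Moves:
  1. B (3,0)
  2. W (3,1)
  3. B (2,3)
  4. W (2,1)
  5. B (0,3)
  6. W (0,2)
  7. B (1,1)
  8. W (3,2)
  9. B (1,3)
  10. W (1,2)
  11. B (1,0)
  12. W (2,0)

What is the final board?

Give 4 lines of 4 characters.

Move 1: B@(3,0) -> caps B=0 W=0
Move 2: W@(3,1) -> caps B=0 W=0
Move 3: B@(2,3) -> caps B=0 W=0
Move 4: W@(2,1) -> caps B=0 W=0
Move 5: B@(0,3) -> caps B=0 W=0
Move 6: W@(0,2) -> caps B=0 W=0
Move 7: B@(1,1) -> caps B=0 W=0
Move 8: W@(3,2) -> caps B=0 W=0
Move 9: B@(1,3) -> caps B=0 W=0
Move 10: W@(1,2) -> caps B=0 W=0
Move 11: B@(1,0) -> caps B=0 W=0
Move 12: W@(2,0) -> caps B=0 W=1

Answer: ..WB
BBWB
WW.B
.WW.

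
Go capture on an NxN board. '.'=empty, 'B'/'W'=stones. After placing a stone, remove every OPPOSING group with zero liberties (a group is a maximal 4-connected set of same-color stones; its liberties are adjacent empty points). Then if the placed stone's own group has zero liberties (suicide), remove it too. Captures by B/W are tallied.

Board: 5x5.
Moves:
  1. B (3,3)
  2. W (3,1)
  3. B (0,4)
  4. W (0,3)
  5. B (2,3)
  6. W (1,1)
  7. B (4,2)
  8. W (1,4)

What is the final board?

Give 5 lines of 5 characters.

Move 1: B@(3,3) -> caps B=0 W=0
Move 2: W@(3,1) -> caps B=0 W=0
Move 3: B@(0,4) -> caps B=0 W=0
Move 4: W@(0,3) -> caps B=0 W=0
Move 5: B@(2,3) -> caps B=0 W=0
Move 6: W@(1,1) -> caps B=0 W=0
Move 7: B@(4,2) -> caps B=0 W=0
Move 8: W@(1,4) -> caps B=0 W=1

Answer: ...W.
.W..W
...B.
.W.B.
..B..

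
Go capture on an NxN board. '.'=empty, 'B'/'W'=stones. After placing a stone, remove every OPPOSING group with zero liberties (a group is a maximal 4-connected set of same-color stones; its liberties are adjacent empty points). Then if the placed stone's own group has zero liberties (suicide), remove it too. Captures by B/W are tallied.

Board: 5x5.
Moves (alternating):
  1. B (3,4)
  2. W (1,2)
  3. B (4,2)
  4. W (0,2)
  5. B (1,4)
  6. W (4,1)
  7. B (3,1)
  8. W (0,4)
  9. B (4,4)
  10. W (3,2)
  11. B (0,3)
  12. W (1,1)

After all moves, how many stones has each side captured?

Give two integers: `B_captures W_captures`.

Answer: 1 0

Derivation:
Move 1: B@(3,4) -> caps B=0 W=0
Move 2: W@(1,2) -> caps B=0 W=0
Move 3: B@(4,2) -> caps B=0 W=0
Move 4: W@(0,2) -> caps B=0 W=0
Move 5: B@(1,4) -> caps B=0 W=0
Move 6: W@(4,1) -> caps B=0 W=0
Move 7: B@(3,1) -> caps B=0 W=0
Move 8: W@(0,4) -> caps B=0 W=0
Move 9: B@(4,4) -> caps B=0 W=0
Move 10: W@(3,2) -> caps B=0 W=0
Move 11: B@(0,3) -> caps B=1 W=0
Move 12: W@(1,1) -> caps B=1 W=0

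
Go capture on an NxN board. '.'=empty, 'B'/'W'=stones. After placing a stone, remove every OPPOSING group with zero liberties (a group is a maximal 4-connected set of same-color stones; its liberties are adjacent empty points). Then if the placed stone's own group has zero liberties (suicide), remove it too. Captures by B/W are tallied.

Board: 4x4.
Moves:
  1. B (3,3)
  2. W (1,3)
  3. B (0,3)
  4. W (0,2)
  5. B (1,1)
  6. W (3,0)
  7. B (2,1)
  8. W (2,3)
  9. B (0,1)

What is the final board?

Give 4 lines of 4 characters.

Move 1: B@(3,3) -> caps B=0 W=0
Move 2: W@(1,3) -> caps B=0 W=0
Move 3: B@(0,3) -> caps B=0 W=0
Move 4: W@(0,2) -> caps B=0 W=1
Move 5: B@(1,1) -> caps B=0 W=1
Move 6: W@(3,0) -> caps B=0 W=1
Move 7: B@(2,1) -> caps B=0 W=1
Move 8: W@(2,3) -> caps B=0 W=1
Move 9: B@(0,1) -> caps B=0 W=1

Answer: .BW.
.B.W
.B.W
W..B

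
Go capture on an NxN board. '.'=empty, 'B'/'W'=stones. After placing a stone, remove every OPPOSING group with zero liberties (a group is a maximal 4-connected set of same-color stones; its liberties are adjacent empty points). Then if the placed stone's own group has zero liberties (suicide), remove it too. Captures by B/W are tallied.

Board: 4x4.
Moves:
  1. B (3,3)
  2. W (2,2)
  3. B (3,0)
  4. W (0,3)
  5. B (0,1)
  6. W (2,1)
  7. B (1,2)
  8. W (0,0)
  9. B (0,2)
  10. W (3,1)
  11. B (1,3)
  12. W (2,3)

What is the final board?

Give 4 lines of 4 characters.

Answer: WBB.
..BB
.WWW
BW.B

Derivation:
Move 1: B@(3,3) -> caps B=0 W=0
Move 2: W@(2,2) -> caps B=0 W=0
Move 3: B@(3,0) -> caps B=0 W=0
Move 4: W@(0,3) -> caps B=0 W=0
Move 5: B@(0,1) -> caps B=0 W=0
Move 6: W@(2,1) -> caps B=0 W=0
Move 7: B@(1,2) -> caps B=0 W=0
Move 8: W@(0,0) -> caps B=0 W=0
Move 9: B@(0,2) -> caps B=0 W=0
Move 10: W@(3,1) -> caps B=0 W=0
Move 11: B@(1,3) -> caps B=1 W=0
Move 12: W@(2,3) -> caps B=1 W=0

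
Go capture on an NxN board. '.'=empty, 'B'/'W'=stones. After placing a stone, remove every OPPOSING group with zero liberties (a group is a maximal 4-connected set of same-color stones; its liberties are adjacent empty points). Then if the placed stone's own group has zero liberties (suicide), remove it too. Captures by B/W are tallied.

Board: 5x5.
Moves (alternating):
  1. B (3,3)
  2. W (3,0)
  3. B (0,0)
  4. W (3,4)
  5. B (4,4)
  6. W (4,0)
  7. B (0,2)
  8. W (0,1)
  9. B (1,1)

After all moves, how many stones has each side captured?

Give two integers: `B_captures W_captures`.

Move 1: B@(3,3) -> caps B=0 W=0
Move 2: W@(3,0) -> caps B=0 W=0
Move 3: B@(0,0) -> caps B=0 W=0
Move 4: W@(3,4) -> caps B=0 W=0
Move 5: B@(4,4) -> caps B=0 W=0
Move 6: W@(4,0) -> caps B=0 W=0
Move 7: B@(0,2) -> caps B=0 W=0
Move 8: W@(0,1) -> caps B=0 W=0
Move 9: B@(1,1) -> caps B=1 W=0

Answer: 1 0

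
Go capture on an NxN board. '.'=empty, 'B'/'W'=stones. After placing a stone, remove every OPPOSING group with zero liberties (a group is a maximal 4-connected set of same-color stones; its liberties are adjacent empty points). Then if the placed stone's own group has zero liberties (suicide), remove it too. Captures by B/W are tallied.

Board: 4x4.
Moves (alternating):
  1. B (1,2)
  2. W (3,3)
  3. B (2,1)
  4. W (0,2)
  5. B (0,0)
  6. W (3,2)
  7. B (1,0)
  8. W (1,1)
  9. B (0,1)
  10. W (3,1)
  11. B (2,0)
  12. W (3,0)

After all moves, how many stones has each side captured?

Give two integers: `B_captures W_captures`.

Answer: 1 0

Derivation:
Move 1: B@(1,2) -> caps B=0 W=0
Move 2: W@(3,3) -> caps B=0 W=0
Move 3: B@(2,1) -> caps B=0 W=0
Move 4: W@(0,2) -> caps B=0 W=0
Move 5: B@(0,0) -> caps B=0 W=0
Move 6: W@(3,2) -> caps B=0 W=0
Move 7: B@(1,0) -> caps B=0 W=0
Move 8: W@(1,1) -> caps B=0 W=0
Move 9: B@(0,1) -> caps B=1 W=0
Move 10: W@(3,1) -> caps B=1 W=0
Move 11: B@(2,0) -> caps B=1 W=0
Move 12: W@(3,0) -> caps B=1 W=0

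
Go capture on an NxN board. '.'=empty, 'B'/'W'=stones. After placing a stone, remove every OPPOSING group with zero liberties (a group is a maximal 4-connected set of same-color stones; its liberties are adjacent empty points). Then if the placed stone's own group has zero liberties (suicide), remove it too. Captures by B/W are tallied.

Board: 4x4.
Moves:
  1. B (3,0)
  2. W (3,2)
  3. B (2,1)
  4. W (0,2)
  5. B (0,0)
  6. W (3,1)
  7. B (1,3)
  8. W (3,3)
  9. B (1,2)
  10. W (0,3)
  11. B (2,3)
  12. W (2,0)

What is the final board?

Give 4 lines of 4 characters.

Move 1: B@(3,0) -> caps B=0 W=0
Move 2: W@(3,2) -> caps B=0 W=0
Move 3: B@(2,1) -> caps B=0 W=0
Move 4: W@(0,2) -> caps B=0 W=0
Move 5: B@(0,0) -> caps B=0 W=0
Move 6: W@(3,1) -> caps B=0 W=0
Move 7: B@(1,3) -> caps B=0 W=0
Move 8: W@(3,3) -> caps B=0 W=0
Move 9: B@(1,2) -> caps B=0 W=0
Move 10: W@(0,3) -> caps B=0 W=0
Move 11: B@(2,3) -> caps B=0 W=0
Move 12: W@(2,0) -> caps B=0 W=1

Answer: B.WW
..BB
WB.B
.WWW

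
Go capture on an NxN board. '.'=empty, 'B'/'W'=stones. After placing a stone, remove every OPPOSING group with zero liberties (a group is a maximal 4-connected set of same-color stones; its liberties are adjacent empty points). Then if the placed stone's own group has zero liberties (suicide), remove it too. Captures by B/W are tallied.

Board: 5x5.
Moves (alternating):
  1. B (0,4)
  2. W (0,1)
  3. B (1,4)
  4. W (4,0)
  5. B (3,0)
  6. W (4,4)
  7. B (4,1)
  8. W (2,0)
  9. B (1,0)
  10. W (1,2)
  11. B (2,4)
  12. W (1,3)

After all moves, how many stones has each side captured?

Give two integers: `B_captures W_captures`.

Move 1: B@(0,4) -> caps B=0 W=0
Move 2: W@(0,1) -> caps B=0 W=0
Move 3: B@(1,4) -> caps B=0 W=0
Move 4: W@(4,0) -> caps B=0 W=0
Move 5: B@(3,0) -> caps B=0 W=0
Move 6: W@(4,4) -> caps B=0 W=0
Move 7: B@(4,1) -> caps B=1 W=0
Move 8: W@(2,0) -> caps B=1 W=0
Move 9: B@(1,0) -> caps B=1 W=0
Move 10: W@(1,2) -> caps B=1 W=0
Move 11: B@(2,4) -> caps B=1 W=0
Move 12: W@(1,3) -> caps B=1 W=0

Answer: 1 0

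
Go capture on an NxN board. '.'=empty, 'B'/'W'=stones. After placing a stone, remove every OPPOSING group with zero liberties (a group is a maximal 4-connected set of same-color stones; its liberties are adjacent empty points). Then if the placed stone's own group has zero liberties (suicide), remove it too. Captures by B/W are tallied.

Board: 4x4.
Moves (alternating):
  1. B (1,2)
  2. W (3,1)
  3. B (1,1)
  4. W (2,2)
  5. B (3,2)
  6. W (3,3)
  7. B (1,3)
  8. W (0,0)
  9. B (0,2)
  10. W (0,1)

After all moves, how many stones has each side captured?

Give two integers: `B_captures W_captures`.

Answer: 0 1

Derivation:
Move 1: B@(1,2) -> caps B=0 W=0
Move 2: W@(3,1) -> caps B=0 W=0
Move 3: B@(1,1) -> caps B=0 W=0
Move 4: W@(2,2) -> caps B=0 W=0
Move 5: B@(3,2) -> caps B=0 W=0
Move 6: W@(3,3) -> caps B=0 W=1
Move 7: B@(1,3) -> caps B=0 W=1
Move 8: W@(0,0) -> caps B=0 W=1
Move 9: B@(0,2) -> caps B=0 W=1
Move 10: W@(0,1) -> caps B=0 W=1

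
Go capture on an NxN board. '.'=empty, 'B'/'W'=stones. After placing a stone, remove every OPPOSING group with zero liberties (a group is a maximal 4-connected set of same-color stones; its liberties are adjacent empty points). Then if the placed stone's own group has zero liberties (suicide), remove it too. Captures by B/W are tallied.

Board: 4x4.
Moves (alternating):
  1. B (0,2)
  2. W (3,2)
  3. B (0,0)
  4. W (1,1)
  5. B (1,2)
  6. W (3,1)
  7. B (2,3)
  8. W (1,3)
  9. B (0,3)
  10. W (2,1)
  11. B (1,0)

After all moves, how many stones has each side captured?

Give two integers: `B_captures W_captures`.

Answer: 1 0

Derivation:
Move 1: B@(0,2) -> caps B=0 W=0
Move 2: W@(3,2) -> caps B=0 W=0
Move 3: B@(0,0) -> caps B=0 W=0
Move 4: W@(1,1) -> caps B=0 W=0
Move 5: B@(1,2) -> caps B=0 W=0
Move 6: W@(3,1) -> caps B=0 W=0
Move 7: B@(2,3) -> caps B=0 W=0
Move 8: W@(1,3) -> caps B=0 W=0
Move 9: B@(0,3) -> caps B=1 W=0
Move 10: W@(2,1) -> caps B=1 W=0
Move 11: B@(1,0) -> caps B=1 W=0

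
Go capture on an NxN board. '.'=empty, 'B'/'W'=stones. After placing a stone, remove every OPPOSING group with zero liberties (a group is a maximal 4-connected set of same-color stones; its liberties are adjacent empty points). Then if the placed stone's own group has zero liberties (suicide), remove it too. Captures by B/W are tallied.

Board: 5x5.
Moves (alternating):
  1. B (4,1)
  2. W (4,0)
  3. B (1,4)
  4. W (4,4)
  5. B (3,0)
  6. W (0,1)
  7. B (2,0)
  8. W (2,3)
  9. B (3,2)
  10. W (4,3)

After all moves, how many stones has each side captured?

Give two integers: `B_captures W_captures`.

Move 1: B@(4,1) -> caps B=0 W=0
Move 2: W@(4,0) -> caps B=0 W=0
Move 3: B@(1,4) -> caps B=0 W=0
Move 4: W@(4,4) -> caps B=0 W=0
Move 5: B@(3,0) -> caps B=1 W=0
Move 6: W@(0,1) -> caps B=1 W=0
Move 7: B@(2,0) -> caps B=1 W=0
Move 8: W@(2,3) -> caps B=1 W=0
Move 9: B@(3,2) -> caps B=1 W=0
Move 10: W@(4,3) -> caps B=1 W=0

Answer: 1 0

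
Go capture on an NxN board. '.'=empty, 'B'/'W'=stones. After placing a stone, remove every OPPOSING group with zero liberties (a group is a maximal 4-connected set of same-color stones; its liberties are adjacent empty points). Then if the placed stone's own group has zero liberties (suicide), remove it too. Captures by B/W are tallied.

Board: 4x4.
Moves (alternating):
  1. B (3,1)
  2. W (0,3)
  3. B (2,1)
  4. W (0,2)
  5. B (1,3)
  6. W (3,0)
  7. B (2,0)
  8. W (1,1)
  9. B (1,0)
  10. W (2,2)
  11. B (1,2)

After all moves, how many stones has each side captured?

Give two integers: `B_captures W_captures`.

Answer: 1 0

Derivation:
Move 1: B@(3,1) -> caps B=0 W=0
Move 2: W@(0,3) -> caps B=0 W=0
Move 3: B@(2,1) -> caps B=0 W=0
Move 4: W@(0,2) -> caps B=0 W=0
Move 5: B@(1,3) -> caps B=0 W=0
Move 6: W@(3,0) -> caps B=0 W=0
Move 7: B@(2,0) -> caps B=1 W=0
Move 8: W@(1,1) -> caps B=1 W=0
Move 9: B@(1,0) -> caps B=1 W=0
Move 10: W@(2,2) -> caps B=1 W=0
Move 11: B@(1,2) -> caps B=1 W=0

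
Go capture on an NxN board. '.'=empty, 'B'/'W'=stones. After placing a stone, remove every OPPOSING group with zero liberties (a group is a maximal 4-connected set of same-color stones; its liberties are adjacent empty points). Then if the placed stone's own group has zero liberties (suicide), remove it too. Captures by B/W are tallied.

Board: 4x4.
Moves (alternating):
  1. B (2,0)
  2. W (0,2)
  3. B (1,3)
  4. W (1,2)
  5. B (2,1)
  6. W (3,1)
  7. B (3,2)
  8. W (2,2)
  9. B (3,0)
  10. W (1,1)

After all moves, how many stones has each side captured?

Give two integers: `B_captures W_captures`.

Answer: 1 0

Derivation:
Move 1: B@(2,0) -> caps B=0 W=0
Move 2: W@(0,2) -> caps B=0 W=0
Move 3: B@(1,3) -> caps B=0 W=0
Move 4: W@(1,2) -> caps B=0 W=0
Move 5: B@(2,1) -> caps B=0 W=0
Move 6: W@(3,1) -> caps B=0 W=0
Move 7: B@(3,2) -> caps B=0 W=0
Move 8: W@(2,2) -> caps B=0 W=0
Move 9: B@(3,0) -> caps B=1 W=0
Move 10: W@(1,1) -> caps B=1 W=0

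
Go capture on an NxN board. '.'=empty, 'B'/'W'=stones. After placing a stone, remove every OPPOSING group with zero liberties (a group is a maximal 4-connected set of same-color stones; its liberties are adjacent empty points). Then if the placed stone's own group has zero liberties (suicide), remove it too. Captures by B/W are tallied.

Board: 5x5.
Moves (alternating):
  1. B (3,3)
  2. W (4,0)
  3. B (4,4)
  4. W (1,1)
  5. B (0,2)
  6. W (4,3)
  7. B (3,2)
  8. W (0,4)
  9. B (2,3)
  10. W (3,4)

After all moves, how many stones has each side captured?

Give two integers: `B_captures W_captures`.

Move 1: B@(3,3) -> caps B=0 W=0
Move 2: W@(4,0) -> caps B=0 W=0
Move 3: B@(4,4) -> caps B=0 W=0
Move 4: W@(1,1) -> caps B=0 W=0
Move 5: B@(0,2) -> caps B=0 W=0
Move 6: W@(4,3) -> caps B=0 W=0
Move 7: B@(3,2) -> caps B=0 W=0
Move 8: W@(0,4) -> caps B=0 W=0
Move 9: B@(2,3) -> caps B=0 W=0
Move 10: W@(3,4) -> caps B=0 W=1

Answer: 0 1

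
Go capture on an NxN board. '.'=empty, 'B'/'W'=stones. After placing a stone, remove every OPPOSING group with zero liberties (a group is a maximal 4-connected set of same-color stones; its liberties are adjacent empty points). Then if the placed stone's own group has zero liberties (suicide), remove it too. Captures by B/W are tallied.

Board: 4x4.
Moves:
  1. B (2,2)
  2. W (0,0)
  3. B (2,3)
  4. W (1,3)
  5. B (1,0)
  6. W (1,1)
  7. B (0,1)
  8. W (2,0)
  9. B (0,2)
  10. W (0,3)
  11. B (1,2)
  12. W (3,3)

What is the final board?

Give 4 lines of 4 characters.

Move 1: B@(2,2) -> caps B=0 W=0
Move 2: W@(0,0) -> caps B=0 W=0
Move 3: B@(2,3) -> caps B=0 W=0
Move 4: W@(1,3) -> caps B=0 W=0
Move 5: B@(1,0) -> caps B=0 W=0
Move 6: W@(1,1) -> caps B=0 W=0
Move 7: B@(0,1) -> caps B=1 W=0
Move 8: W@(2,0) -> caps B=1 W=0
Move 9: B@(0,2) -> caps B=1 W=0
Move 10: W@(0,3) -> caps B=1 W=0
Move 11: B@(1,2) -> caps B=3 W=0
Move 12: W@(3,3) -> caps B=3 W=0

Answer: .BB.
BWB.
W.BB
...W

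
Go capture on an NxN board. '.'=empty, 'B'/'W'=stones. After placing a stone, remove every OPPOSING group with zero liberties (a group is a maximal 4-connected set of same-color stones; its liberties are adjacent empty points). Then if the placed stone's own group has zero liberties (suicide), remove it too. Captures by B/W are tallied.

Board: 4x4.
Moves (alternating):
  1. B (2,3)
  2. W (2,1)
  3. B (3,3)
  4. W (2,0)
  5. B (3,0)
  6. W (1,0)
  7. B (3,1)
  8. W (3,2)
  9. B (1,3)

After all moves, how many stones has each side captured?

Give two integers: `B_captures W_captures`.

Answer: 0 2

Derivation:
Move 1: B@(2,3) -> caps B=0 W=0
Move 2: W@(2,1) -> caps B=0 W=0
Move 3: B@(3,3) -> caps B=0 W=0
Move 4: W@(2,0) -> caps B=0 W=0
Move 5: B@(3,0) -> caps B=0 W=0
Move 6: W@(1,0) -> caps B=0 W=0
Move 7: B@(3,1) -> caps B=0 W=0
Move 8: W@(3,2) -> caps B=0 W=2
Move 9: B@(1,3) -> caps B=0 W=2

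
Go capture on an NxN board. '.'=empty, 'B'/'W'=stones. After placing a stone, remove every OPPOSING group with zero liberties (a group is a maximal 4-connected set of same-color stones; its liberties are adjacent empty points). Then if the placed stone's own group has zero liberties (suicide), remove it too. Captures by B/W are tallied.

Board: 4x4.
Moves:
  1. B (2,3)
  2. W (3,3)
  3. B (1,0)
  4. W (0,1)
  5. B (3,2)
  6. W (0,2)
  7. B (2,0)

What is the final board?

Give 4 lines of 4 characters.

Move 1: B@(2,3) -> caps B=0 W=0
Move 2: W@(3,3) -> caps B=0 W=0
Move 3: B@(1,0) -> caps B=0 W=0
Move 4: W@(0,1) -> caps B=0 W=0
Move 5: B@(3,2) -> caps B=1 W=0
Move 6: W@(0,2) -> caps B=1 W=0
Move 7: B@(2,0) -> caps B=1 W=0

Answer: .WW.
B...
B..B
..B.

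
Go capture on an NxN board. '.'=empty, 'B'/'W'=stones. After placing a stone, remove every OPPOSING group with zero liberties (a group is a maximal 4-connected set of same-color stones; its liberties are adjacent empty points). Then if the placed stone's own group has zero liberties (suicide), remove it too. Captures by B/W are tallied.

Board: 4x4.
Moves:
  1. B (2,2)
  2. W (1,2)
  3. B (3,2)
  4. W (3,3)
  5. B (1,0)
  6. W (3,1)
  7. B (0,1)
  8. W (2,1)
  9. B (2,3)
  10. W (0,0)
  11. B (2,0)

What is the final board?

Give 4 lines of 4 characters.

Move 1: B@(2,2) -> caps B=0 W=0
Move 2: W@(1,2) -> caps B=0 W=0
Move 3: B@(3,2) -> caps B=0 W=0
Move 4: W@(3,3) -> caps B=0 W=0
Move 5: B@(1,0) -> caps B=0 W=0
Move 6: W@(3,1) -> caps B=0 W=0
Move 7: B@(0,1) -> caps B=0 W=0
Move 8: W@(2,1) -> caps B=0 W=0
Move 9: B@(2,3) -> caps B=1 W=0
Move 10: W@(0,0) -> caps B=1 W=0
Move 11: B@(2,0) -> caps B=1 W=0

Answer: .B..
B.W.
BWBB
.WB.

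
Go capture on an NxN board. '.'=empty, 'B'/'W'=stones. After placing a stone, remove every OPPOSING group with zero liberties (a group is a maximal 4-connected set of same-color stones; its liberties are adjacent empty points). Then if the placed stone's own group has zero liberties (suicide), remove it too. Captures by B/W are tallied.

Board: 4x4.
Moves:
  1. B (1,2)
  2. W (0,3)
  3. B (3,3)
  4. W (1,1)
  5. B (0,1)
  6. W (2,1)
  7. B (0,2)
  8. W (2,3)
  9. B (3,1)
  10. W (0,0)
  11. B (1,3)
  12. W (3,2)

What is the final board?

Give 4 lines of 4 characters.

Answer: WBB.
.WBB
.W.W
.BW.

Derivation:
Move 1: B@(1,2) -> caps B=0 W=0
Move 2: W@(0,3) -> caps B=0 W=0
Move 3: B@(3,3) -> caps B=0 W=0
Move 4: W@(1,1) -> caps B=0 W=0
Move 5: B@(0,1) -> caps B=0 W=0
Move 6: W@(2,1) -> caps B=0 W=0
Move 7: B@(0,2) -> caps B=0 W=0
Move 8: W@(2,3) -> caps B=0 W=0
Move 9: B@(3,1) -> caps B=0 W=0
Move 10: W@(0,0) -> caps B=0 W=0
Move 11: B@(1,3) -> caps B=1 W=0
Move 12: W@(3,2) -> caps B=1 W=1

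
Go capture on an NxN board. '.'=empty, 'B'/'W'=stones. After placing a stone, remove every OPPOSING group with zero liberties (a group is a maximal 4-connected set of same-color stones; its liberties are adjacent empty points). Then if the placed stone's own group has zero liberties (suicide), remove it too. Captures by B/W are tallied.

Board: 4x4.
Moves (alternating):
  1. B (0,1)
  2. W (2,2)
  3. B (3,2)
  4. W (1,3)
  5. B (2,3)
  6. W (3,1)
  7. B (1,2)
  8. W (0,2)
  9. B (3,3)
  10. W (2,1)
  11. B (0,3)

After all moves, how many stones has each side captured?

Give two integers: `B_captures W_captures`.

Answer: 1 0

Derivation:
Move 1: B@(0,1) -> caps B=0 W=0
Move 2: W@(2,2) -> caps B=0 W=0
Move 3: B@(3,2) -> caps B=0 W=0
Move 4: W@(1,3) -> caps B=0 W=0
Move 5: B@(2,3) -> caps B=0 W=0
Move 6: W@(3,1) -> caps B=0 W=0
Move 7: B@(1,2) -> caps B=0 W=0
Move 8: W@(0,2) -> caps B=0 W=0
Move 9: B@(3,3) -> caps B=0 W=0
Move 10: W@(2,1) -> caps B=0 W=0
Move 11: B@(0,3) -> caps B=1 W=0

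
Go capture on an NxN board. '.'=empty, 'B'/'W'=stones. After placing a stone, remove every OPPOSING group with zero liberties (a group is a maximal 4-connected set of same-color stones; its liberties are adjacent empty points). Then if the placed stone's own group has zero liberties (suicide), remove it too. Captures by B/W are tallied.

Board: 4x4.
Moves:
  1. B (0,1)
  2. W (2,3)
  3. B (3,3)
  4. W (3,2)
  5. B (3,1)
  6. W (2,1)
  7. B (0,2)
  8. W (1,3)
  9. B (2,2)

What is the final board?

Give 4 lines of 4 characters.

Move 1: B@(0,1) -> caps B=0 W=0
Move 2: W@(2,3) -> caps B=0 W=0
Move 3: B@(3,3) -> caps B=0 W=0
Move 4: W@(3,2) -> caps B=0 W=1
Move 5: B@(3,1) -> caps B=0 W=1
Move 6: W@(2,1) -> caps B=0 W=1
Move 7: B@(0,2) -> caps B=0 W=1
Move 8: W@(1,3) -> caps B=0 W=1
Move 9: B@(2,2) -> caps B=0 W=1

Answer: .BB.
...W
.WBW
.BW.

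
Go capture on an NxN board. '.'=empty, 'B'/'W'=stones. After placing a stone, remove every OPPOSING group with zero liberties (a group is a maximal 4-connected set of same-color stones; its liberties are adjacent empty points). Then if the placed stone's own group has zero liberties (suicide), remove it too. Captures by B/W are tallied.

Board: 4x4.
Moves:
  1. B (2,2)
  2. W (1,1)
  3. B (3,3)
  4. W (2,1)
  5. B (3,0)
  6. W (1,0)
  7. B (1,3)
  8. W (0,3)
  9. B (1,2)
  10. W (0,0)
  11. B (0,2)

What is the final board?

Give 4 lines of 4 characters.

Answer: W.B.
WWBB
.WB.
B..B

Derivation:
Move 1: B@(2,2) -> caps B=0 W=0
Move 2: W@(1,1) -> caps B=0 W=0
Move 3: B@(3,3) -> caps B=0 W=0
Move 4: W@(2,1) -> caps B=0 W=0
Move 5: B@(3,0) -> caps B=0 W=0
Move 6: W@(1,0) -> caps B=0 W=0
Move 7: B@(1,3) -> caps B=0 W=0
Move 8: W@(0,3) -> caps B=0 W=0
Move 9: B@(1,2) -> caps B=0 W=0
Move 10: W@(0,0) -> caps B=0 W=0
Move 11: B@(0,2) -> caps B=1 W=0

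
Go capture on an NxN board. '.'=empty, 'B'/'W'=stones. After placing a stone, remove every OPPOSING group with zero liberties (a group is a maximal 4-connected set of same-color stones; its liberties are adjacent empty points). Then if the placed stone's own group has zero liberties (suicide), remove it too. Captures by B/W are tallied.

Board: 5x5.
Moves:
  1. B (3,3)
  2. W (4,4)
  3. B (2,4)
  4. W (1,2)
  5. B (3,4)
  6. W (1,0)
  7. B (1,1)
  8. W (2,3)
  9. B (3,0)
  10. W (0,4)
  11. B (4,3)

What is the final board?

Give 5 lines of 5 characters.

Answer: ....W
WBW..
...WB
B..BB
...B.

Derivation:
Move 1: B@(3,3) -> caps B=0 W=0
Move 2: W@(4,4) -> caps B=0 W=0
Move 3: B@(2,4) -> caps B=0 W=0
Move 4: W@(1,2) -> caps B=0 W=0
Move 5: B@(3,4) -> caps B=0 W=0
Move 6: W@(1,0) -> caps B=0 W=0
Move 7: B@(1,1) -> caps B=0 W=0
Move 8: W@(2,3) -> caps B=0 W=0
Move 9: B@(3,0) -> caps B=0 W=0
Move 10: W@(0,4) -> caps B=0 W=0
Move 11: B@(4,3) -> caps B=1 W=0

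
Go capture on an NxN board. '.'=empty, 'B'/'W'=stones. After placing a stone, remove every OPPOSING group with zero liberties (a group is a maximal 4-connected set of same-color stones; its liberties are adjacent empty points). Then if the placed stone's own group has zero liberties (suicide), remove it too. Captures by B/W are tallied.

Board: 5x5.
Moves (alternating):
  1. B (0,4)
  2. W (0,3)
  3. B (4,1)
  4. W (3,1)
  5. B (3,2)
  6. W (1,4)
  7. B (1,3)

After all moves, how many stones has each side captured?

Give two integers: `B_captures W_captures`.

Answer: 0 1

Derivation:
Move 1: B@(0,4) -> caps B=0 W=0
Move 2: W@(0,3) -> caps B=0 W=0
Move 3: B@(4,1) -> caps B=0 W=0
Move 4: W@(3,1) -> caps B=0 W=0
Move 5: B@(3,2) -> caps B=0 W=0
Move 6: W@(1,4) -> caps B=0 W=1
Move 7: B@(1,3) -> caps B=0 W=1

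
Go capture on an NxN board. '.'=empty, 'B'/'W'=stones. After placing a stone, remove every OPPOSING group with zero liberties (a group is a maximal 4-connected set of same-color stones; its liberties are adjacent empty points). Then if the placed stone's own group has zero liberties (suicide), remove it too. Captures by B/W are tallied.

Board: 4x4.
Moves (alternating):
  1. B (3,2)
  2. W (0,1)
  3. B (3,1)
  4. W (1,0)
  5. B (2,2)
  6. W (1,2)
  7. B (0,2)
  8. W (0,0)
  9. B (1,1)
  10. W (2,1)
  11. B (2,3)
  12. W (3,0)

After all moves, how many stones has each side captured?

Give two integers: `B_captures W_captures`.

Move 1: B@(3,2) -> caps B=0 W=0
Move 2: W@(0,1) -> caps B=0 W=0
Move 3: B@(3,1) -> caps B=0 W=0
Move 4: W@(1,0) -> caps B=0 W=0
Move 5: B@(2,2) -> caps B=0 W=0
Move 6: W@(1,2) -> caps B=0 W=0
Move 7: B@(0,2) -> caps B=0 W=0
Move 8: W@(0,0) -> caps B=0 W=0
Move 9: B@(1,1) -> caps B=0 W=0
Move 10: W@(2,1) -> caps B=0 W=1
Move 11: B@(2,3) -> caps B=0 W=1
Move 12: W@(3,0) -> caps B=0 W=1

Answer: 0 1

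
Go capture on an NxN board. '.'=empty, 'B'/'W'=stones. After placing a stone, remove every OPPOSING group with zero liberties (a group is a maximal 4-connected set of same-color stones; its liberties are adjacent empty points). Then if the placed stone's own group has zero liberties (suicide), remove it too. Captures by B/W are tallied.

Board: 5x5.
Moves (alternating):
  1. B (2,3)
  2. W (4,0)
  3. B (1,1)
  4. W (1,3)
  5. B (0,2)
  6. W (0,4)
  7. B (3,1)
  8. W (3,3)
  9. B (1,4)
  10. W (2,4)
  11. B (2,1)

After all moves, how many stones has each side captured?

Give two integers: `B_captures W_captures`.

Move 1: B@(2,3) -> caps B=0 W=0
Move 2: W@(4,0) -> caps B=0 W=0
Move 3: B@(1,1) -> caps B=0 W=0
Move 4: W@(1,3) -> caps B=0 W=0
Move 5: B@(0,2) -> caps B=0 W=0
Move 6: W@(0,4) -> caps B=0 W=0
Move 7: B@(3,1) -> caps B=0 W=0
Move 8: W@(3,3) -> caps B=0 W=0
Move 9: B@(1,4) -> caps B=0 W=0
Move 10: W@(2,4) -> caps B=0 W=1
Move 11: B@(2,1) -> caps B=0 W=1

Answer: 0 1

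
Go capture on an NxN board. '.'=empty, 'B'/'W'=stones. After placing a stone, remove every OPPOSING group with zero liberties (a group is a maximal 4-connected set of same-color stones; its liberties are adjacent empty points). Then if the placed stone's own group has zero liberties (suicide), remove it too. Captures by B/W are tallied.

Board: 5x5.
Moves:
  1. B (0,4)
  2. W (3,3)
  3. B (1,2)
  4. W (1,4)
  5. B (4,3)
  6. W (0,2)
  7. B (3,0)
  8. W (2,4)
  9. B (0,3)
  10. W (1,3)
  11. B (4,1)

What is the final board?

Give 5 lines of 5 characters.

Answer: ..W..
..BWW
....W
B..W.
.B.B.

Derivation:
Move 1: B@(0,4) -> caps B=0 W=0
Move 2: W@(3,3) -> caps B=0 W=0
Move 3: B@(1,2) -> caps B=0 W=0
Move 4: W@(1,4) -> caps B=0 W=0
Move 5: B@(4,3) -> caps B=0 W=0
Move 6: W@(0,2) -> caps B=0 W=0
Move 7: B@(3,0) -> caps B=0 W=0
Move 8: W@(2,4) -> caps B=0 W=0
Move 9: B@(0,3) -> caps B=0 W=0
Move 10: W@(1,3) -> caps B=0 W=2
Move 11: B@(4,1) -> caps B=0 W=2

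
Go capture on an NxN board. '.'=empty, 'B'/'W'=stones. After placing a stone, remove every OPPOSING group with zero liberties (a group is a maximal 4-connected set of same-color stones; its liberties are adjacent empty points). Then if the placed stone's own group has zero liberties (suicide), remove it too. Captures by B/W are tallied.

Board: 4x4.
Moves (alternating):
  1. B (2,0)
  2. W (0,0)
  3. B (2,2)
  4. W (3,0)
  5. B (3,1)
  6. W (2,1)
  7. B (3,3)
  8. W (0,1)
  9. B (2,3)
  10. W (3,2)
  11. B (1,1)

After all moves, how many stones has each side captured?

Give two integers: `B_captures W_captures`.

Move 1: B@(2,0) -> caps B=0 W=0
Move 2: W@(0,0) -> caps B=0 W=0
Move 3: B@(2,2) -> caps B=0 W=0
Move 4: W@(3,0) -> caps B=0 W=0
Move 5: B@(3,1) -> caps B=1 W=0
Move 6: W@(2,1) -> caps B=1 W=0
Move 7: B@(3,3) -> caps B=1 W=0
Move 8: W@(0,1) -> caps B=1 W=0
Move 9: B@(2,3) -> caps B=1 W=0
Move 10: W@(3,2) -> caps B=1 W=0
Move 11: B@(1,1) -> caps B=2 W=0

Answer: 2 0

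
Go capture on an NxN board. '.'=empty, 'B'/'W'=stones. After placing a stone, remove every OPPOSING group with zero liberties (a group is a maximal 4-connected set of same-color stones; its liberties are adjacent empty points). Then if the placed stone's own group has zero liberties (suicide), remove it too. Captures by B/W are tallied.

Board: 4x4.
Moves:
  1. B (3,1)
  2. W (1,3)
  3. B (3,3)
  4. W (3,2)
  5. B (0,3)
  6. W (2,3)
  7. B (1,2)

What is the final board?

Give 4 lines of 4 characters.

Move 1: B@(3,1) -> caps B=0 W=0
Move 2: W@(1,3) -> caps B=0 W=0
Move 3: B@(3,3) -> caps B=0 W=0
Move 4: W@(3,2) -> caps B=0 W=0
Move 5: B@(0,3) -> caps B=0 W=0
Move 6: W@(2,3) -> caps B=0 W=1
Move 7: B@(1,2) -> caps B=0 W=1

Answer: ...B
..BW
...W
.BW.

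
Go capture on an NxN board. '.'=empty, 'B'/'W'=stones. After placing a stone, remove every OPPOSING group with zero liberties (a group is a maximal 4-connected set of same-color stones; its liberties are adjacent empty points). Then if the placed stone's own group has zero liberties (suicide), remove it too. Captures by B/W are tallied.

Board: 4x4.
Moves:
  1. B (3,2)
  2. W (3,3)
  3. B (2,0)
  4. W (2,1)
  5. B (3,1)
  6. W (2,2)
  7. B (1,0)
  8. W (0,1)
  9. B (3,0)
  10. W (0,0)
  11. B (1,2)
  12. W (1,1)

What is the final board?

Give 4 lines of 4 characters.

Move 1: B@(3,2) -> caps B=0 W=0
Move 2: W@(3,3) -> caps B=0 W=0
Move 3: B@(2,0) -> caps B=0 W=0
Move 4: W@(2,1) -> caps B=0 W=0
Move 5: B@(3,1) -> caps B=0 W=0
Move 6: W@(2,2) -> caps B=0 W=0
Move 7: B@(1,0) -> caps B=0 W=0
Move 8: W@(0,1) -> caps B=0 W=0
Move 9: B@(3,0) -> caps B=0 W=0
Move 10: W@(0,0) -> caps B=0 W=0
Move 11: B@(1,2) -> caps B=0 W=0
Move 12: W@(1,1) -> caps B=0 W=5

Answer: WW..
.WB.
.WW.
...W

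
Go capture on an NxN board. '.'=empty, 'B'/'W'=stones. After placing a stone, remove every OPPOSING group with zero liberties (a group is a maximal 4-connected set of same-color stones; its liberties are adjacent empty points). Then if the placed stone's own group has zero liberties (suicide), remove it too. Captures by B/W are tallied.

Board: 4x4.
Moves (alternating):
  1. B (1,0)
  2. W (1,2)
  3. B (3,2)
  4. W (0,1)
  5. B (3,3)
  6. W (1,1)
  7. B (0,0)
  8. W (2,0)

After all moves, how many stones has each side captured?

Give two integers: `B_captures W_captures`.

Move 1: B@(1,0) -> caps B=0 W=0
Move 2: W@(1,2) -> caps B=0 W=0
Move 3: B@(3,2) -> caps B=0 W=0
Move 4: W@(0,1) -> caps B=0 W=0
Move 5: B@(3,3) -> caps B=0 W=0
Move 6: W@(1,1) -> caps B=0 W=0
Move 7: B@(0,0) -> caps B=0 W=0
Move 8: W@(2,0) -> caps B=0 W=2

Answer: 0 2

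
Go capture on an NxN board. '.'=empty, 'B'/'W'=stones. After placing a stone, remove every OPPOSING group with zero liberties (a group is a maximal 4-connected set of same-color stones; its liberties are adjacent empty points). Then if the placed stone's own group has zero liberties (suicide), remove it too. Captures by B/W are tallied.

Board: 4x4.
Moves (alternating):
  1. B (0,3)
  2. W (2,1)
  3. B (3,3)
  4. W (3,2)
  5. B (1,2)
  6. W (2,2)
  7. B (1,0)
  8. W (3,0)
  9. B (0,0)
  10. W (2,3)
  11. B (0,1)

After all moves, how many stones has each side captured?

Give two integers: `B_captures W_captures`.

Answer: 0 1

Derivation:
Move 1: B@(0,3) -> caps B=0 W=0
Move 2: W@(2,1) -> caps B=0 W=0
Move 3: B@(3,3) -> caps B=0 W=0
Move 4: W@(3,2) -> caps B=0 W=0
Move 5: B@(1,2) -> caps B=0 W=0
Move 6: W@(2,2) -> caps B=0 W=0
Move 7: B@(1,0) -> caps B=0 W=0
Move 8: W@(3,0) -> caps B=0 W=0
Move 9: B@(0,0) -> caps B=0 W=0
Move 10: W@(2,3) -> caps B=0 W=1
Move 11: B@(0,1) -> caps B=0 W=1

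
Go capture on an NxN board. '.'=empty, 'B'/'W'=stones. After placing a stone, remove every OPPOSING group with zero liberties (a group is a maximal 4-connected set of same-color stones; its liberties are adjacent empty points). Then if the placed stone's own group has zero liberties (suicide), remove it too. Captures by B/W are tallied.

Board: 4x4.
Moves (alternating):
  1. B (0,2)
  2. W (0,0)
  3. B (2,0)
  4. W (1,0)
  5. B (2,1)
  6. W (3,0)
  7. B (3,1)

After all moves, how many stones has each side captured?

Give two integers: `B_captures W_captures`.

Move 1: B@(0,2) -> caps B=0 W=0
Move 2: W@(0,0) -> caps B=0 W=0
Move 3: B@(2,0) -> caps B=0 W=0
Move 4: W@(1,0) -> caps B=0 W=0
Move 5: B@(2,1) -> caps B=0 W=0
Move 6: W@(3,0) -> caps B=0 W=0
Move 7: B@(3,1) -> caps B=1 W=0

Answer: 1 0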